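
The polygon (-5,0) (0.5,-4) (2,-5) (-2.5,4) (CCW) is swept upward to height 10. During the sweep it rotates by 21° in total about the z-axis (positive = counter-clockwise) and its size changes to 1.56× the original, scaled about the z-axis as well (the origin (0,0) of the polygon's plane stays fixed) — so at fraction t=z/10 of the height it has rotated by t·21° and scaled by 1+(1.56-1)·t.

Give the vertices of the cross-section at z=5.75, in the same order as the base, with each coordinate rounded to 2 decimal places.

Cross-section at z=5.75: (-6.46,-1.38) (1.75,-5.03) (3.97,-5.91) (-4.34,4.48)

t = z/height = 5.75/10 = 0.575
s = 1 + (scale-1)·z/height = 1 + (1.56-1)·5.75/10 = 1.322000
θ = twist·z/height = 21°·5.75/10 = 12.0750° = 0.210749 rad
cos θ = 0.977875, sin θ = 0.209192 (intermediates below are computed at full precision and shown rounded to 5 d.p.)
v1: (-5,0) → rotate → (-4.88937,-1.04596) → ×s → (-6.46375,-1.38276) → (-6.46,-1.38)
v2: (0.5,-4) → rotate → (1.32570,-3.80690) → ×s → (1.75258,-5.03273) → (1.75,-5.03)
v3: (2,-5) → rotate → (3.00171,-4.47099) → ×s → (3.96826,-5.91065) → (3.97,-5.91)
v4: (-2.5,4) → rotate → (-3.28145,3.38852) → ×s → (-4.33808,4.47962) → (-4.34,4.48)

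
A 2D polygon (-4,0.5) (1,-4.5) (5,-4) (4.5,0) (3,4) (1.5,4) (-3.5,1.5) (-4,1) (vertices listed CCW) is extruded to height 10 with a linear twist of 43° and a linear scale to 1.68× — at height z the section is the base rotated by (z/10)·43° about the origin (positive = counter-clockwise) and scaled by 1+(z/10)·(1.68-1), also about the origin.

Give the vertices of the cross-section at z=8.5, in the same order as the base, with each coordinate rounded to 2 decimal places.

t = z/height = 8.5/10 = 0.85
s = 1 + (scale-1)·z/height = 1 + (1.68-1)·8.5/10 = 1.578000
θ = twist·z/height = 43°·8.5/10 = 36.5500° = 0.637918 rad
cos θ = 0.803337, sin θ = 0.595524 (intermediates below are computed at full precision and shown rounded to 5 d.p.)
v1: (-4,0.5) → rotate → (-3.51111,-1.98043) → ×s → (-5.54053,-3.12511) → (-5.54,-3.13)
v2: (1,-4.5) → rotate → (3.48320,-3.01949) → ×s → (5.49648,-4.76476) → (5.50,-4.76)
v3: (5,-4) → rotate → (6.39878,-0.23573) → ×s → (10.09728,-0.37198) → (10.10,-0.37)
v4: (4.5,0) → rotate → (3.61502,2.67986) → ×s → (5.70450,4.22882) → (5.70,4.23)
v5: (3,4) → rotate → (0.02792,4.99992) → ×s → (0.04405,7.88988) → (0.04,7.89)
v6: (1.5,4) → rotate → (-1.17709,4.10664) → ×s → (-1.85745,6.48027) → (-1.86,6.48)
v7: (-3.5,1.5) → rotate → (-3.70497,-0.87933) → ×s → (-5.84644,-1.38758) → (-5.85,-1.39)
v8: (-4,1) → rotate → (-3.80887,-1.57876) → ×s → (-6.01040,-2.49128) → (-6.01,-2.49)

Cross-section at z=8.5: (-5.54,-3.13) (5.50,-4.76) (10.10,-0.37) (5.70,4.23) (0.04,7.89) (-1.86,6.48) (-5.85,-1.39) (-6.01,-2.49)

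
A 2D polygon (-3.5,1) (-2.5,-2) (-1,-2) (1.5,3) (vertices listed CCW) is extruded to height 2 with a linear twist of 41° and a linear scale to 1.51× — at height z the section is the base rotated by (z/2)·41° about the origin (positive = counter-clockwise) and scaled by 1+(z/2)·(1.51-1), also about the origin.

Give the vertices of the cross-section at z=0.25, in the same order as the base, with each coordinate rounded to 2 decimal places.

Cross-section at z=0.25: (-3.80,0.73) (-2.46,-2.36) (-0.87,-2.21) (1.30,3.32)

t = z/height = 0.25/2 = 0.125
s = 1 + (scale-1)·z/height = 1 + (1.51-1)·0.25/2 = 1.063750
θ = twist·z/height = 41°·0.25/2 = 5.1250° = 0.089448 rad
cos θ = 0.996002, sin θ = 0.089329 (intermediates below are computed at full precision and shown rounded to 5 d.p.)
v1: (-3.5,1) → rotate → (-3.57534,0.68335) → ×s → (-3.80326,0.72691) → (-3.80,0.73)
v2: (-2.5,-2) → rotate → (-2.31135,-2.21533) → ×s → (-2.45870,-2.35655) → (-2.46,-2.36)
v3: (-1,-2) → rotate → (-0.81734,-2.08133) → ×s → (-0.86945,-2.21402) → (-0.87,-2.21)
v4: (1.5,3) → rotate → (1.22602,3.12200) → ×s → (1.30418,3.32103) → (1.30,3.32)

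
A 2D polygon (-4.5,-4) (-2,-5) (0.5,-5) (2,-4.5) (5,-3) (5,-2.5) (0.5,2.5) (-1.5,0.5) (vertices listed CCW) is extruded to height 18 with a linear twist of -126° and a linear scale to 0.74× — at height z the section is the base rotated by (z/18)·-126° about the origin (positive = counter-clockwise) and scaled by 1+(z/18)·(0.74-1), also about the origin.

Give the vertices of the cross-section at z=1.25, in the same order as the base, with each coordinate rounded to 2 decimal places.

Cross-section at z=1.25: (-4.96,-3.21) (-2.69,-4.55) (-0.26,-4.93) (1.27,-4.67) (4.40,-3.66) (4.48,-3.17) (0.86,2.35) (-1.38,0.71)

t = z/height = 1.25/18 = 0.0694444
s = 1 + (scale-1)·z/height = 1 + (0.74-1)·1.25/18 = 0.981944
θ = twist·z/height = -126°·1.25/18 = -8.7500° = -0.152716 rad
cos θ = 0.988362, sin θ = -0.152123 (intermediates below are computed at full precision and shown rounded to 5 d.p.)
v1: (-4.5,-4) → rotate → (-5.05612,-3.26889) → ×s → (-4.96483,-3.20987) → (-4.96,-3.21)
v2: (-2,-5) → rotate → (-2.73734,-4.63756) → ×s → (-2.68792,-4.55383) → (-2.69,-4.55)
v3: (0.5,-5) → rotate → (-0.26644,-5.01787) → ×s → (-0.26163,-4.92727) → (-0.26,-4.93)
v4: (2,-4.5) → rotate → (1.29217,-4.75187) → ×s → (1.26884,-4.66608) → (1.27,-4.67)
v5: (5,-3) → rotate → (4.48544,-3.72570) → ×s → (4.40445,-3.65843) → (4.40,-3.66)
v6: (5,-2.5) → rotate → (4.56150,-3.23152) → ×s → (4.47914,-3.17317) → (4.48,-3.17)
v7: (0.5,2.5) → rotate → (0.87449,2.39484) → ×s → (0.85870,2.35160) → (0.86,2.35)
v8: (-1.5,0.5) → rotate → (-1.40648,0.72237) → ×s → (-1.38109,0.70932) → (-1.38,0.71)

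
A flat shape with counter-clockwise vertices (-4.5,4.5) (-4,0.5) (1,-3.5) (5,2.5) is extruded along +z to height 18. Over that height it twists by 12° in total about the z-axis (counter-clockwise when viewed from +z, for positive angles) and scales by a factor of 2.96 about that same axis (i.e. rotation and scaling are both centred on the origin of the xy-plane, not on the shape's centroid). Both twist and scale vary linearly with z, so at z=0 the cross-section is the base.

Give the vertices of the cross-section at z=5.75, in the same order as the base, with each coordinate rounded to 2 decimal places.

Cross-section at z=5.75: (-7.79,6.81) (-6.54,0.38) (2.00,-5.57) (7.84,4.60)

t = z/height = 5.75/18 = 0.319444
s = 1 + (scale-1)·z/height = 1 + (2.96-1)·5.75/18 = 1.626111
θ = twist·z/height = 12°·5.75/18 = 3.8333° = 0.066904 rad
cos θ = 0.997763, sin θ = 0.066854 (intermediates below are computed at full precision and shown rounded to 5 d.p.)
v1: (-4.5,4.5) → rotate → (-4.79078,4.18909) → ×s → (-7.79034,6.81192) → (-7.79,6.81)
v2: (-4,0.5) → rotate → (-4.02448,0.23146) → ×s → (-6.54425,0.37639) → (-6.54,0.38)
v3: (1,-3.5) → rotate → (1.23175,-3.42532) → ×s → (2.00297,-5.56994) → (2.00,-5.57)
v4: (5,2.5) → rotate → (4.82168,2.82868) → ×s → (7.84058,4.59975) → (7.84,4.60)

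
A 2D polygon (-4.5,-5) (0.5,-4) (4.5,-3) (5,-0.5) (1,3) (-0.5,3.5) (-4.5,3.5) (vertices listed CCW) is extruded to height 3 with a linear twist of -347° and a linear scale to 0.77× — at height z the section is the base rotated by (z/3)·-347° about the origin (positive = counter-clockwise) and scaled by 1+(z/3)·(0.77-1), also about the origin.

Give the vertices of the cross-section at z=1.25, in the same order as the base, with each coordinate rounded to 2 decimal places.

t = z/height = 1.25/3 = 0.416667
s = 1 + (scale-1)·z/height = 1 + (0.77-1)·1.25/3 = 0.904167
θ = twist·z/height = -347°·1.25/3 = -144.5833° = -2.523455 rad
cos θ = -0.814959, sin θ = -0.579518 (intermediates below are computed at full precision and shown rounded to 5 d.p.)
v1: (-4.5,-5) → rotate → (0.76973,6.68263) → ×s → (0.69596,6.04221) → (0.70,6.04)
v2: (0.5,-4) → rotate → (-2.72555,2.97008) → ×s → (-2.46435,2.68545) → (-2.46,2.69)
v3: (4.5,-3) → rotate → (-5.40587,-0.16295) → ×s → (-4.88781,-0.14734) → (-4.89,-0.15)
v4: (5,-0.5) → rotate → (-4.36456,-2.49011) → ×s → (-3.94629,-2.25148) → (-3.95,-2.25)
v5: (1,3) → rotate → (0.92360,-3.02440) → ×s → (0.83508,-2.73456) → (0.84,-2.73)
v6: (-0.5,3.5) → rotate → (2.43579,-2.56260) → ×s → (2.20236,-2.31702) → (2.20,-2.32)
v7: (-4.5,3.5) → rotate → (5.69563,-0.24453) → ×s → (5.14980,-0.22109) → (5.15,-0.22)

Cross-section at z=1.25: (0.70,6.04) (-2.46,2.69) (-4.89,-0.15) (-3.95,-2.25) (0.84,-2.73) (2.20,-2.32) (5.15,-0.22)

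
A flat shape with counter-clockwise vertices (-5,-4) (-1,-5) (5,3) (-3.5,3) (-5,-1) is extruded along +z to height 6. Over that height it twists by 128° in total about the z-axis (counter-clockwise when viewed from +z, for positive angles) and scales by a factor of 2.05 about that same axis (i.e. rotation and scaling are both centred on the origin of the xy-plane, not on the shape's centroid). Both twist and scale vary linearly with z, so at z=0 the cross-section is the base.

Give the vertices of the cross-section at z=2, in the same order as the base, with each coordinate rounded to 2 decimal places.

Cross-section at z=2: (-1.30,-8.55) (3.58,-5.88) (2.22,7.55) (-6.22,-0.22) (-4.05,-5.57)

t = z/height = 2/6 = 0.333333
s = 1 + (scale-1)·z/height = 1 + (2.05-1)·2/6 = 1.350000
θ = twist·z/height = 128°·2/6 = 42.6667° = 0.744674 rad
cos θ = 0.735309, sin θ = 0.677732 (intermediates below are computed at full precision and shown rounded to 5 d.p.)
v1: (-5,-4) → rotate → (-0.96562,-6.32990) → ×s → (-1.30358,-8.54536) → (-1.30,-8.55)
v2: (-1,-5) → rotate → (2.65335,-4.35428) → ×s → (3.58202,-5.87827) → (3.58,-5.88)
v3: (5,3) → rotate → (1.64335,5.59459) → ×s → (2.21852,7.55269) → (2.22,7.55)
v4: (-3.5,3) → rotate → (-4.60678,-0.16613) → ×s → (-6.21915,-0.22428) → (-6.22,-0.22)
v5: (-5,-1) → rotate → (-2.99881,-4.12397) → ×s → (-4.04840,-5.56736) → (-4.05,-5.57)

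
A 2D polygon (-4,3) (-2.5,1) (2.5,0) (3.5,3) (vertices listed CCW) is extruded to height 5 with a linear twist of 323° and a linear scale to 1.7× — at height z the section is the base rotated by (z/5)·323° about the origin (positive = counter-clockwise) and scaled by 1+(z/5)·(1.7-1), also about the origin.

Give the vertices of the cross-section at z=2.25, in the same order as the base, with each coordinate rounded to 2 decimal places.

Cross-section at z=2.25: (2.08,-6.24) (1.96,-2.95) (-2.70,1.87) (-6.03,-0.63)

t = z/height = 2.25/5 = 0.45
s = 1 + (scale-1)·z/height = 1 + (1.7-1)·2.25/5 = 1.315000
θ = twist·z/height = 323°·2.25/5 = 145.3500° = 2.536836 rad
cos θ = -0.822641, sin θ = 0.568562 (intermediates below are computed at full precision and shown rounded to 5 d.p.)
v1: (-4,3) → rotate → (1.58488,-4.74217) → ×s → (2.08411,-6.23595) → (2.08,-6.24)
v2: (-2.5,1) → rotate → (1.48804,-2.24405) → ×s → (1.95677,-2.95092) → (1.96,-2.95)
v3: (2.5,0) → rotate → (-2.05660,1.42140) → ×s → (-2.70443,1.86915) → (-2.70,1.87)
v4: (3.5,3) → rotate → (-4.58493,-0.47796) → ×s → (-6.02918,-0.62851) → (-6.03,-0.63)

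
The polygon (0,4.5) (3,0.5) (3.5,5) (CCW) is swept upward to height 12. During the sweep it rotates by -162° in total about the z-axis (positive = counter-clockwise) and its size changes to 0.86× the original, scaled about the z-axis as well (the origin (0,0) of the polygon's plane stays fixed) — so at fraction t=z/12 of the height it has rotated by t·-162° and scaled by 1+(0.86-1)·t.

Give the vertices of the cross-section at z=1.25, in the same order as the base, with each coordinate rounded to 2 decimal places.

Cross-section at z=1.25: (1.29,4.24) (2.97,-0.39) (4.73,3.71)

t = z/height = 1.25/12 = 0.104167
s = 1 + (scale-1)·z/height = 1 + (0.86-1)·1.25/12 = 0.985417
θ = twist·z/height = -162°·1.25/12 = -16.8750° = -0.294524 rad
cos θ = 0.956940, sin θ = -0.290285 (intermediates below are computed at full precision and shown rounded to 5 d.p.)
v1: (0,4.5) → rotate → (1.30628,4.30623) → ×s → (1.28723,4.24343) → (1.29,4.24)
v2: (3,0.5) → rotate → (3.01596,-0.39238) → ×s → (2.97198,-0.38666) → (2.97,-0.39)
v3: (3.5,5) → rotate → (4.80071,3.76871) → ×s → (4.73070,3.71375) → (4.73,3.71)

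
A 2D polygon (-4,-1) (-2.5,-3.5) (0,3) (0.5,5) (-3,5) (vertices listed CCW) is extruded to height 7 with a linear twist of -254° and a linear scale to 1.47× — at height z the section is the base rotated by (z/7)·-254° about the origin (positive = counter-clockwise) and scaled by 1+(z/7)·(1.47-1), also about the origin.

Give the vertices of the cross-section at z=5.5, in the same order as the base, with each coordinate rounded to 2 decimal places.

t = z/height = 5.5/7 = 0.785714
s = 1 + (scale-1)·z/height = 1 + (1.47-1)·5.5/7 = 1.369286
θ = twist·z/height = -254°·5.5/7 = -199.5714° = -3.483179 rad
cos θ = -0.942225, sin θ = 0.334982 (intermediates below are computed at full precision and shown rounded to 5 d.p.)
v1: (-4,-1) → rotate → (4.10388,-0.39770) → ×s → (5.61938,-0.54457) → (5.62,-0.54)
v2: (-2.5,-3.5) → rotate → (3.52800,2.46033) → ×s → (4.83084,3.36890) → (4.83,3.37)
v3: (0,3) → rotate → (-1.00495,-2.82667) → ×s → (-1.37606,-3.87052) → (-1.38,-3.87)
v4: (0.5,5) → rotate → (-2.14602,-4.54363) → ×s → (-2.93852,-6.22153) → (-2.94,-6.22)
v5: (-3,5) → rotate → (1.15177,-5.71607) → ×s → (1.57710,-7.82693) → (1.58,-7.83)

Cross-section at z=5.5: (5.62,-0.54) (4.83,3.37) (-1.38,-3.87) (-2.94,-6.22) (1.58,-7.83)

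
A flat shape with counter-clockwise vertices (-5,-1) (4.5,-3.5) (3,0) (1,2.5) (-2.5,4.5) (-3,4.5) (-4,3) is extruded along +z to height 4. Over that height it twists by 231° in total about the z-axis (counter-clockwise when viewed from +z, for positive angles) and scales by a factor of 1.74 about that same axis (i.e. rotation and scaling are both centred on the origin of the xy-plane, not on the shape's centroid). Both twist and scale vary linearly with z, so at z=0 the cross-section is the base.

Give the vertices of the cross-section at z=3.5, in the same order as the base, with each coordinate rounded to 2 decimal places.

t = z/height = 3.5/4 = 0.875
s = 1 + (scale-1)·z/height = 1 + (1.74-1)·3.5/4 = 1.647500
θ = twist·z/height = 231°·3.5/4 = 202.1250° = 3.527747 rad
cos θ = -0.926364, sin θ = -0.376629 (intermediates below are computed at full precision and shown rounded to 5 d.p.)
v1: (-5,-1) → rotate → (4.25519,2.80951) → ×s → (7.01043,4.62866) → (7.01,4.63)
v2: (4.5,-3.5) → rotate → (-5.48684,1.54745) → ×s → (-9.03957,2.54942) → (-9.04,2.55)
v3: (3,0) → rotate → (-2.77909,-1.12989) → ×s → (-4.57856,-1.86149) → (-4.58,-1.86)
v4: (1,2.5) → rotate → (0.01521,-2.69254) → ×s → (0.02505,-4.43596) → (0.03,-4.44)
v5: (-2.5,4.5) → rotate → (4.01074,-3.22707) → ×s → (6.60769,-5.31660) → (6.61,-5.32)
v6: (-3,4.5) → rotate → (4.47392,-3.03875) → ×s → (7.37079,-5.00635) → (7.37,-5.01)
v7: (-4,3) → rotate → (4.83534,-1.27258) → ×s → (7.96623,-2.09657) → (7.97,-2.10)

Cross-section at z=3.5: (7.01,4.63) (-9.04,2.55) (-4.58,-1.86) (0.03,-4.44) (6.61,-5.32) (7.37,-5.01) (7.97,-2.10)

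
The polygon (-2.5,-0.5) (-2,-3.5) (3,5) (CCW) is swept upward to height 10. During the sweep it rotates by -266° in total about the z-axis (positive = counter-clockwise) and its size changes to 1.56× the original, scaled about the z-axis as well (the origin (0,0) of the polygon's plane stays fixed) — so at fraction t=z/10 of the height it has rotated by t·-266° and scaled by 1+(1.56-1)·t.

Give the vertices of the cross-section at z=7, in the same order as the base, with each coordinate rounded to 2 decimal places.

Cross-section at z=7: (3.53,0.32) (3.29,4.54) (-4.90,-6.47)

t = z/height = 7/10 = 0.7
s = 1 + (scale-1)·z/height = 1 + (1.56-1)·7/10 = 1.392000
θ = twist·z/height = -266°·7/10 = -186.2000° = -3.249803 rad
cos θ = -0.994151, sin θ = 0.107999 (intermediates below are computed at full precision and shown rounded to 5 d.p.)
v1: (-2.5,-0.5) → rotate → (2.53938,0.22708) → ×s → (3.53481,0.31609) → (3.53,0.32)
v2: (-2,-3.5) → rotate → (2.36630,3.26353) → ×s → (3.29389,4.54283) → (3.29,4.54)
v3: (3,5) → rotate → (-3.52245,-4.64676) → ×s → (-4.90325,-6.46829) → (-4.90,-6.47)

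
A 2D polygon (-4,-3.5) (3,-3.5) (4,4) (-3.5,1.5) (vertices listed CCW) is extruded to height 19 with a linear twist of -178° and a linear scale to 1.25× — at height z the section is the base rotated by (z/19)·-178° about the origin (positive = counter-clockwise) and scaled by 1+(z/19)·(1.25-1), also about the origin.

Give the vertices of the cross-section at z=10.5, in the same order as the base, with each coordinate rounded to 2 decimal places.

t = z/height = 10.5/19 = 0.552632
s = 1 + (scale-1)·z/height = 1 + (1.25-1)·10.5/19 = 1.138158
θ = twist·z/height = -178°·10.5/19 = -98.3684° = -1.716853 rad
cos θ = -0.145538, sin θ = -0.989353 (intermediates below are computed at full precision and shown rounded to 5 d.p.)
v1: (-4,-3.5) → rotate → (-2.88058,4.46679) → ×s → (-3.27856,5.08392) → (-3.28,5.08)
v2: (3,-3.5) → rotate → (-3.89935,-2.45868) → ×s → (-4.43807,-2.79836) → (-4.44,-2.80)
v3: (4,4) → rotate → (3.37526,-4.53956) → ×s → (3.84158,-5.16674) → (3.84,-5.17)
v4: (-3.5,1.5) → rotate → (1.99341,3.24443) → ×s → (2.26882,3.69267) → (2.27,3.69)

Cross-section at z=10.5: (-3.28,5.08) (-4.44,-2.80) (3.84,-5.17) (2.27,3.69)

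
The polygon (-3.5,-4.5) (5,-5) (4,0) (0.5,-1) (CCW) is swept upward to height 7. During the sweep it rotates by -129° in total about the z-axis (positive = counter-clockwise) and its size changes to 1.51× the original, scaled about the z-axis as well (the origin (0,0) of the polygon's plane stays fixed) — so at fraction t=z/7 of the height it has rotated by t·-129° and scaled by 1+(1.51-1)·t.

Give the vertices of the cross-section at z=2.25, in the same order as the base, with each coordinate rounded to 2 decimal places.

Cross-section at z=2.25: (-6.52,-1.23) (0.51,-8.21) (3.49,-3.08) (-0.33,-1.26)

t = z/height = 2.25/7 = 0.321429
s = 1 + (scale-1)·z/height = 1 + (1.51-1)·2.25/7 = 1.163929
θ = twist·z/height = -129°·2.25/7 = -41.4643° = -0.723688 rad
cos θ = 0.749369, sin θ = -0.662153 (intermediates below are computed at full precision and shown rounded to 5 d.p.)
v1: (-3.5,-4.5) → rotate → (-5.60248,-1.05462) → ×s → (-6.52089,-1.22751) → (-6.52,-1.23)
v2: (5,-5) → rotate → (0.43608,-7.05761) → ×s → (0.50756,-8.21455) → (0.51,-8.21)
v3: (4,0) → rotate → (2.99747,-2.64861) → ×s → (3.48885,-3.08280) → (3.49,-3.08)
v4: (0.5,-1) → rotate → (-0.28747,-1.08045) → ×s → (-0.33459,-1.25756) → (-0.33,-1.26)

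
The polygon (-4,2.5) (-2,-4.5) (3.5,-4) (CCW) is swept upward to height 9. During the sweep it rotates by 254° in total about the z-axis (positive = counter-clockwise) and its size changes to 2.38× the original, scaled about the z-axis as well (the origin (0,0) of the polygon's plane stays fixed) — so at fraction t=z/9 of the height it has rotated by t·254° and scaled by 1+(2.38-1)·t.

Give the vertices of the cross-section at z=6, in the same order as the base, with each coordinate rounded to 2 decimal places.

Cross-section at z=6: (6.66,-6.14) (5.37,7.78) (-5.18,8.79)

t = z/height = 6/9 = 0.666667
s = 1 + (scale-1)·z/height = 1 + (2.38-1)·6/9 = 1.920000
θ = twist·z/height = 254°·6/9 = 169.3333° = 2.955424 rad
cos θ = -0.982721, sin θ = 0.185095 (intermediates below are computed at full precision and shown rounded to 5 d.p.)
v1: (-4,2.5) → rotate → (3.46815,-3.19718) → ×s → (6.65884,-6.13859) → (6.66,-6.14)
v2: (-2,-4.5) → rotate → (2.79837,4.05205) → ×s → (5.37287,7.77994) → (5.37,7.78)
v3: (3.5,-4) → rotate → (-2.69914,4.57871) → ×s → (-5.18235,8.79113) → (-5.18,8.79)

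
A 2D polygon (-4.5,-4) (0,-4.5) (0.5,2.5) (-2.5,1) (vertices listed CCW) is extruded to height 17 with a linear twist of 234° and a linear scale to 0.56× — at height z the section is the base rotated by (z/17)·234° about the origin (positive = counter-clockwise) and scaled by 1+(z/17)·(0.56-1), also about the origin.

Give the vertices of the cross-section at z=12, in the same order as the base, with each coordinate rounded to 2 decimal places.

Cross-section at z=12: (3.70,1.87) (0.79,3.00) (-0.77,-1.58) (1.49,-1.11)

t = z/height = 12/17 = 0.705882
s = 1 + (scale-1)·z/height = 1 + (0.56-1)·12/17 = 0.689412
θ = twist·z/height = 234°·12/17 = 165.1765° = 2.882873 rad
cos θ = -0.966718, sin θ = 0.255843 (intermediates below are computed at full precision and shown rounded to 5 d.p.)
v1: (-4.5,-4) → rotate → (5.37360,2.71558) → ×s → (3.70463,1.87215) → (3.70,1.87)
v2: (0,-4.5) → rotate → (1.15129,4.35023) → ×s → (0.79371,2.99910) → (0.79,3.00)
v3: (0.5,2.5) → rotate → (-1.12297,-2.28887) → ×s → (-0.77419,-1.57798) → (-0.77,-1.58)
v4: (-2.5,1) → rotate → (2.16095,-1.60633) → ×s → (1.48979,-1.10742) → (1.49,-1.11)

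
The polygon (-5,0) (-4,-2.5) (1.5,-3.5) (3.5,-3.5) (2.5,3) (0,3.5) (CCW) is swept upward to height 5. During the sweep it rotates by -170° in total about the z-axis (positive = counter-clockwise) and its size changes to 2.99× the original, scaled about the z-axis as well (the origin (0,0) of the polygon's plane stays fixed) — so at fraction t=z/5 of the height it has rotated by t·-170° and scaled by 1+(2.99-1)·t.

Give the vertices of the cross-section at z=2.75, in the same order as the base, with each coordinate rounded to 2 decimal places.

t = z/height = 2.75/5 = 0.55
s = 1 + (scale-1)·z/height = 1 + (2.99-1)·2.75/5 = 2.094500
θ = twist·z/height = -170°·2.75/5 = -93.5000° = -1.631883 rad
cos θ = -0.061049, sin θ = -0.998135 (intermediates below are computed at full precision and shown rounded to 5 d.p.)
v1: (-5,0) → rotate → (0.30524,4.99067) → ×s → (0.63933,10.45297) → (0.64,10.45)
v2: (-4,-2.5) → rotate → (-2.25114,4.14516) → ×s → (-4.71502,8.68204) → (-4.72,8.68)
v3: (1.5,-3.5) → rotate → (-3.58504,-1.28353) → ×s → (-7.50888,-2.68836) → (-7.51,-2.69)
v4: (3.5,-3.5) → rotate → (-3.70714,-3.27980) → ×s → (-7.76461,-6.86955) → (-7.76,-6.87)
v5: (2.5,3) → rotate → (2.84178,-2.67848) → ×s → (5.95211,-5.61008) → (5.95,-5.61)
v6: (0,3.5) → rotate → (3.49347,-0.21367) → ×s → (7.31708,-0.44753) → (7.32,-0.45)

Cross-section at z=2.75: (0.64,10.45) (-4.72,8.68) (-7.51,-2.69) (-7.76,-6.87) (5.95,-5.61) (7.32,-0.45)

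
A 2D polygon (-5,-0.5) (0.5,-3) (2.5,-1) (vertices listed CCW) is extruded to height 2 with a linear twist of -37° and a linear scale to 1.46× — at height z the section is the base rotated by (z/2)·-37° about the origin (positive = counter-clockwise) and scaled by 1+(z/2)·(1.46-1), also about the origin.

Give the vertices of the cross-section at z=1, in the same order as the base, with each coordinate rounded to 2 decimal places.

Cross-section at z=1: (-6.03,1.37) (-0.59,-3.69) (2.53,-2.14)

t = z/height = 1/2 = 0.5
s = 1 + (scale-1)·z/height = 1 + (1.46-1)·1/2 = 1.230000
θ = twist·z/height = -37°·1/2 = -18.5000° = -0.322886 rad
cos θ = 0.948324, sin θ = -0.317305 (intermediates below are computed at full precision and shown rounded to 5 d.p.)
v1: (-5,-0.5) → rotate → (-4.90027,1.11236) → ×s → (-6.02733,1.36820) → (-6.03,1.37)
v2: (0.5,-3) → rotate → (-0.47775,-3.00362) → ×s → (-0.58764,-3.69446) → (-0.59,-3.69)
v3: (2.5,-1) → rotate → (2.05350,-1.74159) → ×s → (2.52581,-2.14215) → (2.53,-2.14)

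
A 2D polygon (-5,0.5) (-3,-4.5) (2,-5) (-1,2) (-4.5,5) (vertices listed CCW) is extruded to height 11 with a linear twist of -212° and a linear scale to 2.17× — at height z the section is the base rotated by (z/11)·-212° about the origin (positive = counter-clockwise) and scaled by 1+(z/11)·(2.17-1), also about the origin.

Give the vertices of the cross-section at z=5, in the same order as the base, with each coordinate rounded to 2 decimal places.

t = z/height = 5/11 = 0.454545
s = 1 + (scale-1)·z/height = 1 + (2.17-1)·5/11 = 1.531818
θ = twist·z/height = -212°·5/11 = -96.3636° = -1.681863 rad
cos θ = -0.110838, sin θ = -0.993838 (intermediates below are computed at full precision and shown rounded to 5 d.p.)
v1: (-5,0.5) → rotate → (1.05111,4.91377) → ×s → (1.61011,7.52701) → (1.61,7.53)
v2: (-3,-4.5) → rotate → (-4.13976,3.48029) → ×s → (-6.34136,5.33117) → (-6.34,5.33)
v3: (2,-5) → rotate → (-5.19087,-1.43349) → ×s → (-7.95147,-2.19584) → (-7.95,-2.20)
v4: (-1,2) → rotate → (2.09852,0.77216) → ×s → (3.21454,1.18281) → (3.21,1.18)
v5: (-4.5,5) → rotate → (5.46796,3.91808) → ×s → (8.37593,6.00179) → (8.38,6.00)

Cross-section at z=5: (1.61,7.53) (-6.34,5.33) (-7.95,-2.20) (3.21,1.18) (8.38,6.00)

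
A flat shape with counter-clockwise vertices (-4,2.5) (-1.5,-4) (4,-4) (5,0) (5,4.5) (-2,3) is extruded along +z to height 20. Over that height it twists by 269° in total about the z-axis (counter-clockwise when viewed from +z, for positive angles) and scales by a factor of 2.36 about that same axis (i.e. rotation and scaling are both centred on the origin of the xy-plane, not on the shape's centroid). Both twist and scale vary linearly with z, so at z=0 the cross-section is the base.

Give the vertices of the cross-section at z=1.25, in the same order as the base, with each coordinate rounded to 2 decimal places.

t = z/height = 1.25/20 = 0.0625
s = 1 + (scale-1)·z/height = 1 + (2.36-1)·1.25/20 = 1.085000
θ = twist·z/height = 269°·1.25/20 = 16.8125° = 0.293433 rad
cos θ = 0.957256, sin θ = 0.289241 (intermediates below are computed at full precision and shown rounded to 5 d.p.)
v1: (-4,2.5) → rotate → (-4.55213,1.23618) → ×s → (-4.93906,1.34125) → (-4.94,1.34)
v2: (-1.5,-4) → rotate → (-0.27892,-4.26289) → ×s → (-0.30263,-4.62523) → (-0.30,-4.63)
v3: (4,-4) → rotate → (4.98599,-2.67206) → ×s → (5.40980,-2.89919) → (5.41,-2.90)
v4: (5,0) → rotate → (4.78628,1.44620) → ×s → (5.19312,1.56913) → (5.19,1.57)
v5: (5,4.5) → rotate → (3.48470,5.75386) → ×s → (3.78090,6.24293) → (3.78,6.24)
v6: (-2,3) → rotate → (-2.78223,2.29329) → ×s → (-3.01872,2.48822) → (-3.02,2.49)

Cross-section at z=1.25: (-4.94,1.34) (-0.30,-4.63) (5.41,-2.90) (5.19,1.57) (3.78,6.24) (-3.02,2.49)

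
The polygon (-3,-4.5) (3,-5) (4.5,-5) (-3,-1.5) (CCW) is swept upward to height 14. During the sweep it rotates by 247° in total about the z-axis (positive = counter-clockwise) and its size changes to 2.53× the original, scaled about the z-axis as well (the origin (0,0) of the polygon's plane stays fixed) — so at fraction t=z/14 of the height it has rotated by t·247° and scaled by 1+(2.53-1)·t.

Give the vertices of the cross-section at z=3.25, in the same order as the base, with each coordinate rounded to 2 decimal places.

Cross-section at z=3.25: (2.94,-6.71) (7.90,-0.23) (9.00,1.48) (-0.48,-4.52)

t = z/height = 3.25/14 = 0.232143
s = 1 + (scale-1)·z/height = 1 + (2.53-1)·3.25/14 = 1.355179
θ = twist·z/height = 247°·3.25/14 = 57.3393° = 1.000759 rad
cos θ = 0.539663, sin θ = 0.841881 (intermediates below are computed at full precision and shown rounded to 5 d.p.)
v1: (-3,-4.5) → rotate → (2.16947,-4.95413) → ×s → (2.94003,-6.71373) → (2.94,-6.71)
v2: (3,-5) → rotate → (5.82839,-0.17267) → ×s → (7.89852,-0.23400) → (7.90,-0.23)
v3: (4.5,-5) → rotate → (6.63789,1.09015) → ×s → (8.99553,1.47735) → (9.00,1.48)
v4: (-3,-1.5) → rotate → (-0.35617,-3.33514) → ×s → (-0.48267,-4.51971) → (-0.48,-4.52)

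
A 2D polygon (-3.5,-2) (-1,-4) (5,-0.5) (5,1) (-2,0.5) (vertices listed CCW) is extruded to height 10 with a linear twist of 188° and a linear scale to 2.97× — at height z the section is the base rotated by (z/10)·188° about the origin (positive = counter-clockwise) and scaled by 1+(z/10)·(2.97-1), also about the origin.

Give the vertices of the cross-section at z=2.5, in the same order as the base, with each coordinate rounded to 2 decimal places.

t = z/height = 2.5/10 = 0.25
s = 1 + (scale-1)·z/height = 1 + (2.97-1)·2.5/10 = 1.492500
θ = twist·z/height = 188°·2.5/10 = 47.0000° = 0.820305 rad
cos θ = 0.681998, sin θ = 0.731354 (intermediates below are computed at full precision and shown rounded to 5 d.p.)
v1: (-3.5,-2) → rotate → (-0.92429,-3.92373) → ×s → (-1.37950,-5.85617) → (-1.38,-5.86)
v2: (-1,-4) → rotate → (2.24342,-3.45935) → ×s → (3.34830,-5.16308) → (3.35,-5.16)
v3: (5,-0.5) → rotate → (3.77567,3.31577) → ×s → (5.63519,4.94879) → (5.64,4.95)
v4: (5,1) → rotate → (2.67864,4.33877) → ×s → (3.99787,6.47561) → (4.00,6.48)
v5: (-2,0.5) → rotate → (-1.72967,-1.12171) → ×s → (-2.58154,-1.67415) → (-2.58,-1.67)

Cross-section at z=2.5: (-1.38,-5.86) (3.35,-5.16) (5.64,4.95) (4.00,6.48) (-2.58,-1.67)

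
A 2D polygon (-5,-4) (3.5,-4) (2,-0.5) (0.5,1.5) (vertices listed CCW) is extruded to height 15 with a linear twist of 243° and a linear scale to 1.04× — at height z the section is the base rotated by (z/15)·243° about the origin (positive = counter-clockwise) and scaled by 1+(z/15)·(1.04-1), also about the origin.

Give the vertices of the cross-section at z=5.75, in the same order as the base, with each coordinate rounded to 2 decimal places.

Cross-section at z=5.75: (4.33,-4.85) (3.86,3.77) (0.40,2.06) (-1.55,0.42)

t = z/height = 5.75/15 = 0.383333
s = 1 + (scale-1)·z/height = 1 + (1.04-1)·5.75/15 = 1.015333
θ = twist·z/height = 243°·5.75/15 = 93.1500° = 1.625774 rad
cos θ = -0.054950, sin θ = 0.998489 (intermediates below are computed at full precision and shown rounded to 5 d.p.)
v1: (-5,-4) → rotate → (4.26871,-4.77264) → ×s → (4.33416,-4.84583) → (4.33,-4.85)
v2: (3.5,-4) → rotate → (3.80163,3.71451) → ×s → (3.85992,3.77147) → (3.86,3.77)
v3: (2,-0.5) → rotate → (0.38934,2.02445) → ×s → (0.39531,2.05549) → (0.40,2.06)
v4: (0.5,1.5) → rotate → (-1.52521,0.41682) → ×s → (-1.54860,0.42321) → (-1.55,0.42)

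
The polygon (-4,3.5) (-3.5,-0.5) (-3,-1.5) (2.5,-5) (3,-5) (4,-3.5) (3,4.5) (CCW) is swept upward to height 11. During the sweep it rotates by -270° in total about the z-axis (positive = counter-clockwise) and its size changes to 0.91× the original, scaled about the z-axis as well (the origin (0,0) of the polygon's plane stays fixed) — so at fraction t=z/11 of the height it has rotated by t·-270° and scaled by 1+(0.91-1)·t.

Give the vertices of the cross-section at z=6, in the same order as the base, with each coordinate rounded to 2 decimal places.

t = z/height = 6/11 = 0.545455
s = 1 + (scale-1)·z/height = 1 + (0.91-1)·6/11 = 0.950909
θ = twist·z/height = -270°·6/11 = -147.2727° = -2.570394 rad
cos θ = -0.841254, sin θ = -0.540641 (intermediates below are computed at full precision and shown rounded to 5 d.p.)
v1: (-4,3.5) → rotate → (5.25726,-0.78182) → ×s → (4.99917,-0.74344) → (5.00,-0.74)
v2: (-3.5,-0.5) → rotate → (2.67407,2.31287) → ×s → (2.54279,2.19933) → (2.54,2.20)
v3: (-3,-1.5) → rotate → (1.71280,2.88380) → ×s → (1.62872,2.74223) → (1.63,2.74)
v4: (2.5,-5) → rotate → (-4.80634,2.85467) → ×s → (-4.57039,2.71453) → (-4.57,2.71)
v5: (3,-5) → rotate → (-5.22696,2.58435) → ×s → (-4.97037,2.45748) → (-4.97,2.46)
v6: (4,-3.5) → rotate → (-5.25726,0.78182) → ×s → (-4.99917,0.74344) → (-5.00,0.74)
v7: (3,4.5) → rotate → (-0.09088,-5.40756) → ×s → (-0.08642,-5.14210) → (-0.09,-5.14)

Cross-section at z=6: (5.00,-0.74) (2.54,2.20) (1.63,2.74) (-4.57,2.71) (-4.97,2.46) (-5.00,0.74) (-0.09,-5.14)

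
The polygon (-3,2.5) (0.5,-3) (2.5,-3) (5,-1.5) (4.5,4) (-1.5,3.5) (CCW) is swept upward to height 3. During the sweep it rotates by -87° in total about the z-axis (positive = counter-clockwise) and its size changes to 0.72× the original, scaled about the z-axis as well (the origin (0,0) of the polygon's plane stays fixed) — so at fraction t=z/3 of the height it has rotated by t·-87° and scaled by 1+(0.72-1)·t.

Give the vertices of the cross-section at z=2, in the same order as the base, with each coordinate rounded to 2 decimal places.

Cross-section at z=2: (0.43,3.15) (-1.85,-1.64) (-0.99,-3.02) (1.12,-4.10) (4.70,-1.38) (1.77,2.54)

t = z/height = 2/3 = 0.666667
s = 1 + (scale-1)·z/height = 1 + (0.72-1)·2/3 = 0.813333
θ = twist·z/height = -87°·2/3 = -58.0000° = -1.012291 rad
cos θ = 0.529919, sin θ = -0.848048 (intermediates below are computed at full precision and shown rounded to 5 d.p.)
v1: (-3,2.5) → rotate → (0.53036,3.86894) → ×s → (0.43136,3.14674) → (0.43,3.15)
v2: (0.5,-3) → rotate → (-2.27918,-2.01378) → ×s → (-1.85374,-1.63788) → (-1.85,-1.64)
v3: (2.5,-3) → rotate → (-1.21935,-3.70988) → ×s → (-0.99173,-3.01737) → (-0.99,-3.02)
v4: (5,-1.5) → rotate → (1.37752,-5.03512) → ×s → (1.12039,-4.09523) → (1.12,-4.10)
v5: (4.5,4) → rotate → (5.77683,-1.69654) → ×s → (4.69849,-1.37985) → (4.70,-1.38)
v6: (-1.5,3.5) → rotate → (2.17329,3.12679) → ×s → (1.76761,2.54312) → (1.77,2.54)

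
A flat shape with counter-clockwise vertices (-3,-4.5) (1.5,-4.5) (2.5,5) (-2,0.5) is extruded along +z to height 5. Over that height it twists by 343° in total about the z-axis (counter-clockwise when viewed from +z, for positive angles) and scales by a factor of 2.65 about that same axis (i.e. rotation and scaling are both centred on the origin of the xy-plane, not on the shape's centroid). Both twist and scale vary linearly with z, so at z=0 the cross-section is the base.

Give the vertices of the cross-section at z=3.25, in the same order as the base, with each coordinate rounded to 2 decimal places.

Cross-section at z=3.25: (-1.80,11.06) (-8.63,4.71) (3.27,-11.12) (3.74,2.07)

t = z/height = 3.25/5 = 0.65
s = 1 + (scale-1)·z/height = 1 + (2.65-1)·3.25/5 = 2.072500
θ = twist·z/height = 343°·3.25/5 = 222.9500° = 3.891212 rad
cos θ = -0.731949, sin θ = -0.681360 (intermediates below are computed at full precision and shown rounded to 5 d.p.)
v1: (-3,-4.5) → rotate → (-0.87027,5.33785) → ×s → (-1.80364,11.06269) → (-1.80,11.06)
v2: (1.5,-4.5) → rotate → (-4.16404,2.27173) → ×s → (-8.62998,4.70816) → (-8.63,4.71)
v3: (2.5,5) → rotate → (1.57693,-5.36314) → ×s → (3.26818,-11.11511) → (3.27,-11.12)
v4: (-2,0.5) → rotate → (1.80458,0.99675) → ×s → (3.73999,2.06575) → (3.74,2.07)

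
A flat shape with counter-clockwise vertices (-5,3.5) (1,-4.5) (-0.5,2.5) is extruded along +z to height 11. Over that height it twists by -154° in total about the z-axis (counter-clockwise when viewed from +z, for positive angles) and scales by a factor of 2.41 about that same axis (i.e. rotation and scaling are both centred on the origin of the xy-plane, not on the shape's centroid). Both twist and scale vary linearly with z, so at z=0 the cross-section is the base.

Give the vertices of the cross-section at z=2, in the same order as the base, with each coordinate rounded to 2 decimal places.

Cross-section at z=2: (-3.48,6.83) (-1.54,-5.58) (0.92,3.07)

t = z/height = 2/11 = 0.181818
s = 1 + (scale-1)·z/height = 1 + (2.41-1)·2/11 = 1.256364
θ = twist·z/height = -154°·2/11 = -28.0000° = -0.488692 rad
cos θ = 0.882948, sin θ = -0.469472 (intermediates below are computed at full precision and shown rounded to 5 d.p.)
v1: (-5,3.5) → rotate → (-2.77159,5.43767) → ×s → (-3.48212,6.83170) → (-3.48,6.83)
v2: (1,-4.5) → rotate → (-1.22967,-4.44274) → ×s → (-1.54492,-5.58169) → (-1.54,-5.58)
v3: (-0.5,2.5) → rotate → (0.73221,2.44210) → ×s → (0.91992,3.06817) → (0.92,3.07)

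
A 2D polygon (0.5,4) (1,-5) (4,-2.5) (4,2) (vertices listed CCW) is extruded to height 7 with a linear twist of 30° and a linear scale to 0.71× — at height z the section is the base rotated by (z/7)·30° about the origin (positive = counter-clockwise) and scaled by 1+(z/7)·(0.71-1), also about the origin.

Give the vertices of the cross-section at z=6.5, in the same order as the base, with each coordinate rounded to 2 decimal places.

t = z/height = 6.5/7 = 0.928571
s = 1 + (scale-1)·z/height = 1 + (0.71-1)·6.5/7 = 0.730714
θ = twist·z/height = 30°·6.5/7 = 27.8571° = 0.486199 rad
cos θ = 0.884115, sin θ = 0.467269 (intermediates below are computed at full precision and shown rounded to 5 d.p.)
v1: (0.5,4) → rotate → (-1.42702,3.77010) → ×s → (-1.04274,2.75486) → (-1.04,2.75)
v2: (1,-5) → rotate → (3.22046,-3.95331) → ×s → (2.35324,-2.88874) → (2.35,-2.89)
v3: (4,-2.5) → rotate → (4.70463,-0.34121) → ×s → (3.43774,-0.24933) → (3.44,-0.25)
v4: (4,2) → rotate → (2.60192,3.63731) → ×s → (1.90126,2.65783) → (1.90,2.66)

Cross-section at z=6.5: (-1.04,2.75) (2.35,-2.89) (3.44,-0.25) (1.90,2.66)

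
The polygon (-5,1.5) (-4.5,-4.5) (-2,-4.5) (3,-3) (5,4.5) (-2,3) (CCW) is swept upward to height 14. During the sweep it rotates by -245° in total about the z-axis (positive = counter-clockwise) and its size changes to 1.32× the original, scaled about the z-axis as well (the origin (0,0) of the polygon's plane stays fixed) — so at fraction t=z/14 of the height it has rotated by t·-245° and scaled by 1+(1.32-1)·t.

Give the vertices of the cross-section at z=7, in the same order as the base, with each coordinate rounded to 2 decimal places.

t = z/height = 7/14 = 0.5
s = 1 + (scale-1)·z/height = 1 + (1.32-1)·7/14 = 1.160000
θ = twist·z/height = -245°·7/14 = -122.5000° = -2.138028 rad
cos θ = -0.537300, sin θ = -0.843391 (intermediates below are computed at full precision and shown rounded to 5 d.p.)
v1: (-5,1.5) → rotate → (3.95159,3.41101) → ×s → (4.58384,3.95677) → (4.58,3.96)
v2: (-4.5,-4.5) → rotate → (-1.37741,6.21311) → ×s → (-1.59780,7.20721) → (-1.60,7.21)
v3: (-2,-4.5) → rotate → (-2.72066,4.10463) → ×s → (-3.15597,4.76137) → (-3.16,4.76)
v4: (3,-3) → rotate → (-4.14207,-0.91828) → ×s → (-4.80480,-1.06520) → (-4.80,-1.07)
v5: (5,4.5) → rotate → (1.10876,-6.63481) → ×s → (1.28617,-7.69637) → (1.29,-7.70)
v6: (-2,3) → rotate → (3.60477,0.07488) → ×s → (4.18154,0.08687) → (4.18,0.09)

Cross-section at z=7: (4.58,3.96) (-1.60,7.21) (-3.16,4.76) (-4.80,-1.07) (1.29,-7.70) (4.18,0.09)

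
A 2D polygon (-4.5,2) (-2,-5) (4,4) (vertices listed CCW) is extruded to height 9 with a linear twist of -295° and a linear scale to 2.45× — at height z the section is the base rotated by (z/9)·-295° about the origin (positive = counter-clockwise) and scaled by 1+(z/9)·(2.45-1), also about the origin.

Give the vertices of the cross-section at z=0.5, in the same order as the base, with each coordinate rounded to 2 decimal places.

t = z/height = 0.5/9 = 0.0555556
s = 1 + (scale-1)·z/height = 1 + (2.45-1)·0.5/9 = 1.080556
θ = twist·z/height = -295°·0.5/9 = -16.3889° = -0.286040 rad
cos θ = 0.959369, sin θ = -0.282155 (intermediates below are computed at full precision and shown rounded to 5 d.p.)
v1: (-4.5,2) → rotate → (-3.75285,3.18844) → ×s → (-4.05516,3.44528) → (-4.06,3.45)
v2: (-2,-5) → rotate → (-3.32951,-4.23253) → ×s → (-3.59773,-4.57349) → (-3.60,-4.57)
v3: (4,4) → rotate → (4.96610,2.70885) → ×s → (5.36614,2.92707) → (5.37,2.93)

Cross-section at z=0.5: (-4.06,3.45) (-3.60,-4.57) (5.37,2.93)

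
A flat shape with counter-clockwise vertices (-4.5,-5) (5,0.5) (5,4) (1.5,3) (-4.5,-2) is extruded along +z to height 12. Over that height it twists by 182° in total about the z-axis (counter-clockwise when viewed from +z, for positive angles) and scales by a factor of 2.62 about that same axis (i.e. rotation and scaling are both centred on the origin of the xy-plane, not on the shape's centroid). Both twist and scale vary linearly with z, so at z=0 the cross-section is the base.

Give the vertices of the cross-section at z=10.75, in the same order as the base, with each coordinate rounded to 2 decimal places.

Cross-section at z=10.75: (14.13,8.51) (-12.08,2.40) (-14.58,-5.80) (-5.66,-5.96) (11.98,1.47)

t = z/height = 10.75/12 = 0.895833
s = 1 + (scale-1)·z/height = 1 + (2.62-1)·10.75/12 = 2.451250
θ = twist·z/height = 182°·10.75/12 = 163.0417° = 2.845614 rad
cos θ = -0.956517, sin θ = 0.291676 (intermediates below are computed at full precision and shown rounded to 5 d.p.)
v1: (-4.5,-5) → rotate → (5.76271,3.47004) → ×s → (14.12584,8.50594) → (14.13,8.51)
v2: (5,0.5) → rotate → (-4.92842,0.98012) → ×s → (-12.08080,2.40252) → (-12.08,2.40)
v3: (5,4) → rotate → (-5.94929,-2.36769) → ×s → (-14.58320,-5.80379) → (-14.58,-5.80)
v4: (1.5,3) → rotate → (-2.30980,-2.43204) → ×s → (-5.66191,-5.96153) → (-5.66,-5.96)
v5: (-4.5,-2) → rotate → (4.88768,0.60049) → ×s → (11.98092,1.47195) → (11.98,1.47)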